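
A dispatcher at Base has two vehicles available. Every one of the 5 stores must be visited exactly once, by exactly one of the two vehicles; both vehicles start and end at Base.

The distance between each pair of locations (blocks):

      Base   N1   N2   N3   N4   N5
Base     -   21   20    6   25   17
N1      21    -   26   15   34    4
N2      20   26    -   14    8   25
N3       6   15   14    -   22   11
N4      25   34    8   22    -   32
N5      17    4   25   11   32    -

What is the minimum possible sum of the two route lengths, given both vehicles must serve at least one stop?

92 blocks — the smallest possible combined total.

Try each way of splitting the stops between the two vehicles (each non-empty) and, for each split, find the best tour for each vehicle:
  {N1} + {N2, N3, N4, N5}: 42 + 75 = 117
  {N2} + {N1, N3, N4, N5}: 40 + 80 = 120
  {N1, N2} + {N3, N4, N5}: 67 + 74 = 141
  {N3} + {N1, N2, N4, N5}: 12 + 80 = 92
  {N1, N3} + {N2, N4, N5}: 42 + 75 = 117
  {N2, N3} + {N1, N4, N5}: 40 + 80 = 120
  … (15 splits in total)
Best: vehicle 1 Base → N3 → Base = 12; vehicle 2 Base → N4 → N2 → N1 → N5 → Base = 80; combined 92.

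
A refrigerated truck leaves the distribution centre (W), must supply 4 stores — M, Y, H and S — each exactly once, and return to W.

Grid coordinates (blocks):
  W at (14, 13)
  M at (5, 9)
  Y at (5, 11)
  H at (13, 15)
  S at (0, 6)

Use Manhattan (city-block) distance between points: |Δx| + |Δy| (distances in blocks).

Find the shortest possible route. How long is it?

Minimum total distance: 46 blocks.

There are 12 distinct closed tours to check (reversals are equivalent).
W→M→Y→H→S→W: 13+2+12+22+21 = 70
W→M→Y→S→H→W: 13+2+10+22+3 = 50
W→M→H→Y→S→W: 13+14+12+10+21 = 70
W→M→H→S→Y→W: 13+14+22+10+11 = 70
W→M→S→Y→H→W: 13+8+10+12+3 = 46
W→M→S→H→Y→W: 13+8+22+12+11 = 66
W→Y→M→H→S→W: 11+2+14+22+21 = 70
W→Y→M→S→H→W: 11+2+8+22+3 = 46
W→Y→H→M→S→W: 11+12+14+8+21 = 66
W→Y→S→M→H→W: 11+10+8+14+3 = 46
W→H→M→Y→S→W: 3+14+2+10+21 = 50
W→H→Y→M→S→W: 3+12+2+8+21 = 46
The minimum is 46.
One optimal route: W → M → S → Y → H → W (or its reverse).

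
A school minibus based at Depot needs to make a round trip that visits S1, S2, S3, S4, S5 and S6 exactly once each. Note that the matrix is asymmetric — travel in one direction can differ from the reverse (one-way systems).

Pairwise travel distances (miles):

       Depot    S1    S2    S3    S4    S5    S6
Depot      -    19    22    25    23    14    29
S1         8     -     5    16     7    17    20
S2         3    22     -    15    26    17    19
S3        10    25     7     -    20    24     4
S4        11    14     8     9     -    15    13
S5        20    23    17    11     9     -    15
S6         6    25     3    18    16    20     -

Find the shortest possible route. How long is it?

Depot - S1 - S2 - S3 - S4 - S5 - S6 - Depot: 19+5+15+20+15+15+6 = 95
Depot - S1 - S2 - S3 - S4 - S6 - S5 - Depot: 19+5+15+20+13+20+20 = 112
Depot - S1 - S2 - S3 - S5 - S4 - S6 - Depot: 19+5+15+24+9+13+6 = 91
Depot - S1 - S2 - S3 - S5 - S6 - S4 - Depot: 19+5+15+24+15+16+11 = 105
Depot - S1 - S2 - S3 - S6 - S4 - S5 - Depot: 19+5+15+4+16+15+20 = 94
Depot - S1 - S2 - S3 - S6 - S5 - S4 - Depot: 19+5+15+4+20+9+11 = 83
Depot - S1 - S2 - S4 - S3 - S5 - S6 - Depot: 19+5+26+9+24+15+6 = 104
Depot - S1 - S2 - S4 - S3 - S6 - S5 - Depot: 19+5+26+9+4+20+20 = 103
… (712 more)
Depot - S1 - S4 - S5 - S3 - S6 - S2 - Depot: 19+7+15+11+4+3+3 = 62  ← best
The minimum is 62.
One optimal route: Depot → S1 → S4 → S5 → S3 → S6 → S2 → Depot.

Shortest round trip = 62 miles.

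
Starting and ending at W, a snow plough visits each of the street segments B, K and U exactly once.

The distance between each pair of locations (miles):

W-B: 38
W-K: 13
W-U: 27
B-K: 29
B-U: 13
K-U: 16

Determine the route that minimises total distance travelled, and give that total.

Shortest round trip = 80 miles.

With 3 stops there are 3!/2 = 3 distinct round trips (a route and its reverse cost the same).
W → B → K → U → W: 38+29+16+27 = 110
W → B → U → K → W: 38+13+16+13 = 80
W → K → B → U → W: 13+29+13+27 = 82
The minimum is 80.
One optimal route: W → B → U → K → W (or its reverse).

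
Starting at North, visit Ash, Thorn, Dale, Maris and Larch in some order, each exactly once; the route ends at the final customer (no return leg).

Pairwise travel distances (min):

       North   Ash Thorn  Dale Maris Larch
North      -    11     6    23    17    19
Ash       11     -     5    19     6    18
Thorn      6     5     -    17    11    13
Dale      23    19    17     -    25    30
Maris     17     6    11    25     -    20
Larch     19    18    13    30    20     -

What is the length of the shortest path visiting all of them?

There are 5! = 120 possible orderings.
North - Ash - Thorn - Dale - Maris - Larch: 11+5+17+25+20 = 78
North - Ash - Thorn - Dale - Larch - Maris: 11+5+17+30+20 = 83
North - Ash - Thorn - Maris - Dale - Larch: 11+5+11+25+30 = 82
North - Ash - Thorn - Maris - Larch - Dale: 11+5+11+20+30 = 77
North - Ash - Thorn - Larch - Dale - Maris: 11+5+13+30+25 = 84
North - Ash - Thorn - Larch - Maris - Dale: 11+5+13+20+25 = 74
North - Ash - Dale - Thorn - Maris - Larch: 11+19+17+11+20 = 78
North - Ash - Dale - Thorn - Larch - Maris: 11+19+17+13+20 = 80
North - Ash - Dale - Maris - Thorn - Larch: 11+19+25+11+13 = 79
North - Ash - Dale - Maris - Larch - Thorn: 11+19+25+20+13 = 88
North - Ash - Dale - Larch - Thorn - Maris: 11+19+30+13+11 = 84
North - Ash - Dale - Larch - Maris - Thorn: 11+19+30+20+11 = 91
North - Ash - Maris - Thorn - Dale - Larch: 11+6+11+17+30 = 75
North - Ash - Maris - Thorn - Larch - Dale: 11+6+11+13+30 = 71
… (106 more)
North - Thorn - Larch - Maris - Ash - Dale: 6+13+20+6+19 = 64  ← best
The minimum is 64.
One shortest path: North → Thorn → Larch → Maris → Ash → Dale.

Shortest open route: 64 min.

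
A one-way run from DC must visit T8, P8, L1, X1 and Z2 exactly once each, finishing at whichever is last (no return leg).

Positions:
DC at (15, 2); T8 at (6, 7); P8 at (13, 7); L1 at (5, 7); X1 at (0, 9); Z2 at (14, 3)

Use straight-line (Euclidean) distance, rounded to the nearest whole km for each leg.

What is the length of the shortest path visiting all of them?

Shortest open route: 18 km.

There are 5! = 120 possible orderings.
DC→T8→P8→L1→X1→Z2: 10+7+8+5+15 = 45
DC→T8→P8→L1→Z2→X1: 10+7+8+10+15 = 50
DC→T8→P8→X1→L1→Z2: 10+7+13+5+10 = 45
DC→T8→P8→X1→Z2→L1: 10+7+13+15+10 = 55
DC→T8→P8→Z2→L1→X1: 10+7+4+10+5 = 36
DC→T8→P8→Z2→X1→L1: 10+7+4+15+5 = 41
DC→T8→L1→P8→X1→Z2: 10+1+8+13+15 = 47
DC→T8→L1→P8→Z2→X1: 10+1+8+4+15 = 38
DC→T8→L1→X1→P8→Z2: 10+1+5+13+4 = 33
DC→T8→L1→X1→Z2→P8: 10+1+5+15+4 = 35
DC→T8→L1→Z2→P8→X1: 10+1+10+4+13 = 38
DC→T8→L1→Z2→X1→P8: 10+1+10+15+13 = 49
DC→T8→X1→P8→L1→Z2: 10+6+13+8+10 = 47
DC→T8→X1→P8→Z2→L1: 10+6+13+4+10 = 43
… (106 more)
DC→Z2→P8→T8→L1→X1: 1+4+7+1+5 = 18  ← best
The minimum is 18.
One shortest path: DC → Z2 → P8 → T8 → L1 → X1.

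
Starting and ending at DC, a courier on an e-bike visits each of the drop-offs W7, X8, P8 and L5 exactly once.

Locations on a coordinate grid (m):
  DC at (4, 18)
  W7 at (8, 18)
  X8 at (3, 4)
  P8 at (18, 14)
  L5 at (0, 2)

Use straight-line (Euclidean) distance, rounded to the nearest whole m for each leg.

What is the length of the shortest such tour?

DC-W7-X8-P8-L5-DC: 4+15+18+22+16 = 75
DC-W7-X8-L5-P8-DC: 4+15+4+22+15 = 60
DC-W7-P8-X8-L5-DC: 4+11+18+4+16 = 53
DC-W7-P8-L5-X8-DC: 4+11+22+4+14 = 55
DC-W7-L5-X8-P8-DC: 4+18+4+18+15 = 59
DC-W7-L5-P8-X8-DC: 4+18+22+18+14 = 76
DC-X8-W7-P8-L5-DC: 14+15+11+22+16 = 78
DC-X8-W7-L5-P8-DC: 14+15+18+22+15 = 84
DC-X8-P8-W7-L5-DC: 14+18+11+18+16 = 77
DC-X8-L5-W7-P8-DC: 14+4+18+11+15 = 62
DC-P8-W7-X8-L5-DC: 15+11+15+4+16 = 61
DC-P8-X8-W7-L5-DC: 15+18+15+18+16 = 82
The minimum is 53.
One optimal route: DC → W7 → P8 → X8 → L5 → DC (or its reverse).

Shortest round trip = 53 m.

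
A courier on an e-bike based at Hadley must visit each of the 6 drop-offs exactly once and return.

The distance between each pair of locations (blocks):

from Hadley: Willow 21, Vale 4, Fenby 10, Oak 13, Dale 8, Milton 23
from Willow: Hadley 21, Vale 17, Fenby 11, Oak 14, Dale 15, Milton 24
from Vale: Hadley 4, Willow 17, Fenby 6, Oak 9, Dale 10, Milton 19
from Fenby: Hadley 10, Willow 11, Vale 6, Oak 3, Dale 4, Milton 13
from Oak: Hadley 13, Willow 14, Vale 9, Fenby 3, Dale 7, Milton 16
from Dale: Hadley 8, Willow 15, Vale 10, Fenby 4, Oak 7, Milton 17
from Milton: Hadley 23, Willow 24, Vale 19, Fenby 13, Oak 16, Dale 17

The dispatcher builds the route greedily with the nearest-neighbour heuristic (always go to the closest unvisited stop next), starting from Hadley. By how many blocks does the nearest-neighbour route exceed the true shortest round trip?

Hadley: Vale=4, Dale=8, Fenby=10, Oak=13, Willow=21, Milton=23 ⇒ Vale
Vale: Fenby=6, Oak=9, Dale=10, Willow=17, Milton=19 ⇒ Fenby
Fenby: Oak=3, Dale=4, Willow=11, Milton=13 ⇒ Oak
Oak: Dale=7, Willow=14, Milton=16 ⇒ Dale
Dale: Willow=15, Milton=17 ⇒ Willow
Willow: Milton=24 ⇒ Milton
NN route Hadley → Vale → Fenby → Oak → Dale → Willow → Milton → Hadley costs 82.
Optimal: Hadley → Vale → Willow → Fenby → Oak → Milton → Dale → Hadley costs 76 (by enumerating all 360 distinct tours).
Excess = 82 − 76 = 6.

6 blocks longer than the optimal tour.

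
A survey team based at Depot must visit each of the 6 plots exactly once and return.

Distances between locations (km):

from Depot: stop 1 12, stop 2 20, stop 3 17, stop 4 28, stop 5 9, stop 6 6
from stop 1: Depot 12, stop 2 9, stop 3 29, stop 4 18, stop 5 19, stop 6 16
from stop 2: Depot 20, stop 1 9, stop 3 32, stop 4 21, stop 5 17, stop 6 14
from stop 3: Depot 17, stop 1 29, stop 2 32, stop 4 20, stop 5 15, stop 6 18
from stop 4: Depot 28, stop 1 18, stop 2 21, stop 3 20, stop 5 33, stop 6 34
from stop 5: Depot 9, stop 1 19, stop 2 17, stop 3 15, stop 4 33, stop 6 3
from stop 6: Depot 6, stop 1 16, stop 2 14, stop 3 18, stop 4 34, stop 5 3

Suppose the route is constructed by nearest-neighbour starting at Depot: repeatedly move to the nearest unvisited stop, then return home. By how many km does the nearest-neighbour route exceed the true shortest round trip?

Excess over optimum: 5 km.

From Depot: stop 6=6, stop 5=9, stop 1=12, stop 3=17, stop 2=20, stop 4=28 → choose stop 6 (6).
From stop 6: stop 5=3, stop 2=14, stop 1=16, stop 3=18, stop 4=34 → choose stop 5 (3).
From stop 5: stop 3=15, stop 2=17, stop 1=19, stop 4=33 → choose stop 3 (15).
From stop 3: stop 4=20, stop 1=29, stop 2=32 → choose stop 4 (20).
From stop 4: stop 1=18, stop 2=21 → choose stop 1 (18).
From stop 1: stop 2=9 → choose stop 2 (9).
NN route Depot → stop 6 → stop 5 → stop 3 → stop 4 → stop 1 → stop 2 → Depot costs 91.
Optimal: Depot → stop 1 → stop 2 → stop 4 → stop 3 → stop 5 → stop 6 → Depot costs 86 (by enumerating all 360 distinct tours).
Excess = 91 − 86 = 5.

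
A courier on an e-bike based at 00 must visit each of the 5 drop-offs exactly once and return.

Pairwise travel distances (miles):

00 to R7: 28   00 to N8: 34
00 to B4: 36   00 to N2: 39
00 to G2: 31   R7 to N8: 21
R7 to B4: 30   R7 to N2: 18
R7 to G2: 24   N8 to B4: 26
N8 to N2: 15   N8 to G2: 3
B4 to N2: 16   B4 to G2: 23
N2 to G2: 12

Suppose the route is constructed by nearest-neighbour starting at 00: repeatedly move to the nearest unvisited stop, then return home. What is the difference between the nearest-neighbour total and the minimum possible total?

From 00: R7=28, G2=31, N8=34, B4=36, N2=39 → choose R7 (28).
From R7: N2=18, N8=21, G2=24, B4=30 → choose N2 (18).
From N2: G2=12, N8=15, B4=16 → choose G2 (12).
From G2: N8=3, B4=23 → choose N8 (3).
From N8: B4=26 → choose B4 (26).
NN route 00 → R7 → N2 → G2 → N8 → B4 → 00 costs 123.
Optimal: 00 → R7 → N8 → G2 → N2 → B4 → 00 costs 116 (by enumerating all 60 distinct tours).
Excess = 123 − 116 = 7.

The nearest-neighbour route is 7 miles longer than optimal.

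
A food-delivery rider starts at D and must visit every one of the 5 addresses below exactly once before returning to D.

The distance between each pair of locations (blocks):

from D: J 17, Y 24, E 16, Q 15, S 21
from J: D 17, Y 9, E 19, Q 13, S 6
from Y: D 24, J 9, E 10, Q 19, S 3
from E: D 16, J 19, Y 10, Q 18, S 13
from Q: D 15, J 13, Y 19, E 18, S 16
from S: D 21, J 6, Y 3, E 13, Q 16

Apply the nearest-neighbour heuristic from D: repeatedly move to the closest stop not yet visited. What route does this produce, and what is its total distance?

From D: distances to unvisited — Q=15, E=16, J=17, S=21, Y=24. Nearest is Q (15).
From Q: distances to unvisited — J=13, S=16, E=18, Y=19. Nearest is J (13).
From J: distances to unvisited — S=6, Y=9, E=19. Nearest is S (6).
From S: distances to unvisited — Y=3, E=13. Nearest is Y (3).
From Y: distances to unvisited — E=10. Nearest is E (10).
Return E→D: 16.
Total = 15 + 13 + 6 + 3 + 10 + 16 = 63.

Total distance 63 blocks via the nearest-neighbour route D → Q → J → S → Y → E → D.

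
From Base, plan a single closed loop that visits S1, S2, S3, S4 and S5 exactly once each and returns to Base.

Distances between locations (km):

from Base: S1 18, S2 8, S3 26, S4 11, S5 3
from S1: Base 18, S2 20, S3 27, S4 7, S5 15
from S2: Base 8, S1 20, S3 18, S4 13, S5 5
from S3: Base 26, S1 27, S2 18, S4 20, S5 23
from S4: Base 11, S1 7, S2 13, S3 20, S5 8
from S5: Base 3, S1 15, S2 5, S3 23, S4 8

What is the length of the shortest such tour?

Minimum total distance: 71 km.

With 5 stops there are 5!/2 = 60 distinct round trips (a route and its reverse cost the same).
Base - S1 - S2 - S3 - S4 - S5 - Base: 18+20+18+20+8+3 = 87
Base - S1 - S2 - S3 - S5 - S4 - Base: 18+20+18+23+8+11 = 98
Base - S1 - S2 - S4 - S3 - S5 - Base: 18+20+13+20+23+3 = 97
Base - S1 - S2 - S4 - S5 - S3 - Base: 18+20+13+8+23+26 = 108
Base - S1 - S2 - S5 - S3 - S4 - Base: 18+20+5+23+20+11 = 97
Base - S1 - S2 - S5 - S4 - S3 - Base: 18+20+5+8+20+26 = 97
Base - S1 - S3 - S2 - S4 - S5 - Base: 18+27+18+13+8+3 = 87
Base - S1 - S3 - S2 - S5 - S4 - Base: 18+27+18+5+8+11 = 87
Base - S1 - S3 - S4 - S2 - S5 - Base: 18+27+20+13+5+3 = 86
Base - S1 - S3 - S4 - S5 - S2 - Base: 18+27+20+8+5+8 = 86
Base - S1 - S3 - S5 - S2 - S4 - Base: 18+27+23+5+13+11 = 97
Base - S1 - S3 - S5 - S4 - S2 - Base: 18+27+23+8+13+8 = 97
Base - S1 - S4 - S2 - S3 - S5 - Base: 18+7+13+18+23+3 = 82
Base - S1 - S4 - S2 - S5 - S3 - Base: 18+7+13+5+23+26 = 92
… (46 more)
Base - S1 - S4 - S3 - S2 - S5 - Base: 18+7+20+18+5+3 = 71  ← best
The minimum is 71.
One optimal route: Base → S1 → S4 → S3 → S2 → S5 → Base (or its reverse).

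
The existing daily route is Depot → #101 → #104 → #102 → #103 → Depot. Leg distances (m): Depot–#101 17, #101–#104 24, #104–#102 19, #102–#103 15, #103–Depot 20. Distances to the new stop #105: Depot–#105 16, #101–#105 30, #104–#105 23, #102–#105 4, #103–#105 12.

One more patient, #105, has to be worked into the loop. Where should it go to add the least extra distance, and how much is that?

Insertion cost between consecutive stops i–j is d(i,#105) + d(#105,j) − d(i,j):
  between Depot and #101: 16 + 30 − 17 = 29
  between #101 and #104: 30 + 23 − 24 = 29
  between #104 and #102: 23 + 4 − 19 = 8
  between #102 and #103: 4 + 12 − 15 = 1
  between #103 and Depot: 12 + 16 − 20 = 8
Cheapest insertion is between #102 and #103, adding 1.
New total = 95 + 1 = 96.

Adding 1 m by placing #105 on the #102–#103 leg.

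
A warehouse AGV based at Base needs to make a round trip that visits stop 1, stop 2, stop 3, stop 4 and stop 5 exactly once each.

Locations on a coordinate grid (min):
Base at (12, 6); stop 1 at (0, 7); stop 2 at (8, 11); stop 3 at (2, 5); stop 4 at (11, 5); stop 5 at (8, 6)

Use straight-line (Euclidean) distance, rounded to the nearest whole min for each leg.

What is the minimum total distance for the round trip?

There are 60 distinct closed tours to check (reversals are equivalent).
Base-stop 1-stop 2-stop 3-stop 4-stop 5-Base: 12+9+8+9+3+4 = 45
Base-stop 1-stop 2-stop 3-stop 5-stop 4-Base: 12+9+8+6+3+1 = 39
Base-stop 1-stop 2-stop 4-stop 3-stop 5-Base: 12+9+7+9+6+4 = 47
Base-stop 1-stop 2-stop 4-stop 5-stop 3-Base: 12+9+7+3+6+10 = 47
Base-stop 1-stop 2-stop 5-stop 3-stop 4-Base: 12+9+5+6+9+1 = 42
Base-stop 1-stop 2-stop 5-stop 4-stop 3-Base: 12+9+5+3+9+10 = 48
Base-stop 1-stop 3-stop 2-stop 4-stop 5-Base: 12+3+8+7+3+4 = 37
Base-stop 1-stop 3-stop 2-stop 5-stop 4-Base: 12+3+8+5+3+1 = 32
Base-stop 1-stop 3-stop 4-stop 2-stop 5-Base: 12+3+9+7+5+4 = 40
Base-stop 1-stop 3-stop 4-stop 5-stop 2-Base: 12+3+9+3+5+6 = 38
Base-stop 1-stop 3-stop 5-stop 2-stop 4-Base: 12+3+6+5+7+1 = 34
Base-stop 1-stop 3-stop 5-stop 4-stop 2-Base: 12+3+6+3+7+6 = 37
Base-stop 1-stop 4-stop 2-stop 3-stop 5-Base: 12+11+7+8+6+4 = 48
Base-stop 1-stop 4-stop 2-stop 5-stop 3-Base: 12+11+7+5+6+10 = 51
… (46 more)
Base-stop 2-stop 1-stop 3-stop 5-stop 4-Base: 6+9+3+6+3+1 = 28  ← best
The minimum is 28.
One optimal route: Base → stop 2 → stop 1 → stop 3 → stop 5 → stop 4 → Base (or its reverse).

28 min — the shortest possible round trip.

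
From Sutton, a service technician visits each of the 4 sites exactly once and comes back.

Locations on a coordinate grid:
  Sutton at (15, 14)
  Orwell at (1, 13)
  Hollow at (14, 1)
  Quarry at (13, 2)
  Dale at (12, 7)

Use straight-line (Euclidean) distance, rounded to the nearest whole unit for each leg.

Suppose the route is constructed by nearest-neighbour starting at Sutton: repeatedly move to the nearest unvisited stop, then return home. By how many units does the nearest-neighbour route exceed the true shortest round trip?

Sutton: Dale=8, Quarry=12, Hollow=13, Orwell=14 ⇒ Dale
Dale: Quarry=5, Hollow=6, Orwell=13 ⇒ Quarry
Quarry: Hollow=1, Orwell=16 ⇒ Hollow
Hollow: Orwell=18 ⇒ Orwell
NN route Sutton → Dale → Quarry → Hollow → Orwell → Sutton costs 46.
Optimal: Sutton → Orwell → Quarry → Hollow → Dale → Sutton costs 45 (by enumerating all 12 distinct tours).
Excess = 46 − 45 = 1.

Excess over optimum: 1.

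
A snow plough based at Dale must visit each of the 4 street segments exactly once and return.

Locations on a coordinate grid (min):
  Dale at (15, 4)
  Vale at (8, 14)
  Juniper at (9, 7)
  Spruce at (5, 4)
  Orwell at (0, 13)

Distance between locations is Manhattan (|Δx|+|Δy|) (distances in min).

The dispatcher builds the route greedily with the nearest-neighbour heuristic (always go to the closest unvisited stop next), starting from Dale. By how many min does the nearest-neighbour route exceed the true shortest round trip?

From Dale: Juniper=9, Spruce=10, Vale=17, Orwell=24 → choose Juniper (9).
From Juniper: Spruce=7, Vale=8, Orwell=15 → choose Spruce (7).
From Spruce: Vale=13, Orwell=14 → choose Vale (13).
From Vale: Orwell=9 → choose Orwell (9).
NN route Dale → Juniper → Spruce → Vale → Orwell → Dale costs 62.
Optimal: Dale → Juniper → Vale → Orwell → Spruce → Dale costs 50 (by enumerating all 12 distinct tours).
Excess = 62 − 50 = 12.

Excess over optimum: 12 min.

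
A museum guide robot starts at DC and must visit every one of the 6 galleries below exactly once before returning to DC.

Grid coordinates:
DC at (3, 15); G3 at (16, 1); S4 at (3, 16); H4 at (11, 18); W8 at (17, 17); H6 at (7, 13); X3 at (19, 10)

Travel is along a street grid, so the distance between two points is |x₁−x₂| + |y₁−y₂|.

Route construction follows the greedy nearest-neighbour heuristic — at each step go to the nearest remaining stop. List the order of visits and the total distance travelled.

At DC the remaining stops are S4 1, H6 6, H4 11, W8 16, X3 21, G3 27; go to S4.
At S4 the remaining stops are H6 7, H4 10, W8 15, X3 22, G3 28; go to H6.
At H6 the remaining stops are H4 9, W8 14, X3 15, G3 21; go to H4.
At H4 the remaining stops are W8 7, X3 16, G3 22; go to W8.
At W8 the remaining stops are X3 9, G3 17; go to X3.
At X3 the remaining stops are G3 12; go to G3.
Return G3→DC: 27.
Total = 1 + 7 + 9 + 7 + 9 + 12 + 27 = 72.

Nearest-neighbour total = 72; route DC → S4 → H6 → H4 → W8 → X3 → G3 → DC.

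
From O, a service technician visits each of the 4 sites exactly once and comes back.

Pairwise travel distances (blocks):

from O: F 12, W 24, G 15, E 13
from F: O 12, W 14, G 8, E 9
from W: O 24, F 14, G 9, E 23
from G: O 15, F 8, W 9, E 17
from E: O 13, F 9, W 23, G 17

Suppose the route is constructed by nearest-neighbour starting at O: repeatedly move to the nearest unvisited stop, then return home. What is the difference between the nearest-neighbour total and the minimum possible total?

Excess over optimum: 5 blocks.

O: F=12, E=13, G=15, W=24 ⇒ F
F: G=8, E=9, W=14 ⇒ G
G: W=9, E=17 ⇒ W
W: E=23 ⇒ E
NN route O → F → G → W → E → O costs 65.
Optimal: O → G → W → F → E → O costs 60 (by enumerating all 12 distinct tours).
Excess = 65 − 60 = 5.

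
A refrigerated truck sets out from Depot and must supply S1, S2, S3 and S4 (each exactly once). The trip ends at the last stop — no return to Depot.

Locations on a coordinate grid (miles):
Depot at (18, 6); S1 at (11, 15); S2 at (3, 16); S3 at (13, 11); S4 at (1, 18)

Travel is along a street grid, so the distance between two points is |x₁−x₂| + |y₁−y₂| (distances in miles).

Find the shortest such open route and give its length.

There are 4! = 24 possible orderings.
Depot→S1→S2→S3→S4: 16+9+15+19 = 59
Depot→S1→S2→S4→S3: 16+9+4+19 = 48
Depot→S1→S3→S2→S4: 16+6+15+4 = 41
Depot→S1→S3→S4→S2: 16+6+19+4 = 45
Depot→S1→S4→S2→S3: 16+13+4+15 = 48
Depot→S1→S4→S3→S2: 16+13+19+15 = 63
Depot→S2→S1→S3→S4: 25+9+6+19 = 59
Depot→S2→S1→S4→S3: 25+9+13+19 = 66
Depot→S2→S3→S1→S4: 25+15+6+13 = 59
Depot→S2→S3→S4→S1: 25+15+19+13 = 72
Depot→S2→S4→S1→S3: 25+4+13+6 = 48
Depot→S2→S4→S3→S1: 25+4+19+6 = 54
Depot→S3→S1→S2→S4: 10+6+9+4 = 29
Depot→S3→S1→S4→S2: 10+6+13+4 = 33
… (10 more)
The minimum is 29.
One shortest path: Depot → S3 → S1 → S2 → S4.

Shortest open route: 29 miles.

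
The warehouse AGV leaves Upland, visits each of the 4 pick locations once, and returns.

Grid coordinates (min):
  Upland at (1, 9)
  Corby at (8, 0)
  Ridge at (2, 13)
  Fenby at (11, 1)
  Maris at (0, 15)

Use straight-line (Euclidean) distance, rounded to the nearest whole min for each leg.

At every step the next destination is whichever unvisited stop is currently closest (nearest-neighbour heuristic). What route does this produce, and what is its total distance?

40 min along Upland → Ridge → Maris → Corby → Fenby → Upland.

At Upland the remaining stops are Ridge 4, Maris 6, Corby 11, Fenby 13; go to Ridge.
At Ridge the remaining stops are Maris 3, Corby 14, Fenby 15; go to Maris.
At Maris the remaining stops are Corby 17, Fenby 18; go to Corby.
At Corby the remaining stops are Fenby 3; go to Fenby.
Return Fenby→Upland: 13.
Total = 4 + 3 + 17 + 3 + 13 = 40.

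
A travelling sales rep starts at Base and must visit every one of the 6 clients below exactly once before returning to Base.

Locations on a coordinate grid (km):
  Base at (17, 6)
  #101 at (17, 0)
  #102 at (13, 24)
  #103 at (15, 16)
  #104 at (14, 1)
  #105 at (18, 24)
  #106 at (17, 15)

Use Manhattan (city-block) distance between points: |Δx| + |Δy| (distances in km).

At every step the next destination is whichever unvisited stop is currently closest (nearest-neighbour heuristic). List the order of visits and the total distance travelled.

Nearest-neighbour total = 66 km; route Base → #101 → #104 → #103 → #106 → #105 → #102 → Base.

Base → [#101:6 / #104:8 / #106:9 / #103:12 / #105:19 / #102:22] → #101 (6)
#101 → [#104:4 / #106:15 / #103:18 / #105:25 / #102:28] → #104 (4)
#104 → [#103:16 / #106:17 / #102:24 / #105:27] → #103 (16)
#103 → [#106:3 / #102:10 / #105:11] → #106 (3)
#106 → [#105:10 / #102:13] → #105 (10)
#105 → [#102:5] → #102 (5)
Return #102→Base: 22.
Total = 6 + 4 + 16 + 3 + 10 + 5 + 22 = 66.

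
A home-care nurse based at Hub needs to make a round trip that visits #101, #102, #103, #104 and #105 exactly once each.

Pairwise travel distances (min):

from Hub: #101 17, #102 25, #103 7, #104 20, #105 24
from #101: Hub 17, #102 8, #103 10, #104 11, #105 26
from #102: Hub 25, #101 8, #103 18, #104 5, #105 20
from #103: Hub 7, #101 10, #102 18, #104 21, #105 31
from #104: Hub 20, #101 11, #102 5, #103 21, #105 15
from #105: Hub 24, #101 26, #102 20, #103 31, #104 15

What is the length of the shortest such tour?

Hub → #101 → #102 → #103 → #104 → #105 → Hub: 17+8+18+21+15+24 = 103
Hub → #101 → #102 → #103 → #105 → #104 → Hub: 17+8+18+31+15+20 = 109
Hub → #101 → #102 → #104 → #103 → #105 → Hub: 17+8+5+21+31+24 = 106
Hub → #101 → #102 → #104 → #105 → #103 → Hub: 17+8+5+15+31+7 = 83
Hub → #101 → #102 → #105 → #103 → #104 → Hub: 17+8+20+31+21+20 = 117
Hub → #101 → #102 → #105 → #104 → #103 → Hub: 17+8+20+15+21+7 = 88
Hub → #101 → #103 → #102 → #104 → #105 → Hub: 17+10+18+5+15+24 = 89
Hub → #101 → #103 → #102 → #105 → #104 → Hub: 17+10+18+20+15+20 = 100
Hub → #101 → #103 → #104 → #102 → #105 → Hub: 17+10+21+5+20+24 = 97
Hub → #101 → #103 → #104 → #105 → #102 → Hub: 17+10+21+15+20+25 = 108
Hub → #101 → #103 → #105 → #102 → #104 → Hub: 17+10+31+20+5+20 = 103
Hub → #101 → #103 → #105 → #104 → #102 → Hub: 17+10+31+15+5+25 = 103
Hub → #101 → #104 → #102 → #103 → #105 → Hub: 17+11+5+18+31+24 = 106
Hub → #101 → #104 → #102 → #105 → #103 → Hub: 17+11+5+20+31+7 = 91
… (46 more)
Hub → #103 → #101 → #102 → #104 → #105 → Hub: 7+10+8+5+15+24 = 69  ← best
The minimum is 69.
One optimal route: Hub → #103 → #101 → #102 → #104 → #105 → Hub (or its reverse).

69 min — the shortest possible round trip.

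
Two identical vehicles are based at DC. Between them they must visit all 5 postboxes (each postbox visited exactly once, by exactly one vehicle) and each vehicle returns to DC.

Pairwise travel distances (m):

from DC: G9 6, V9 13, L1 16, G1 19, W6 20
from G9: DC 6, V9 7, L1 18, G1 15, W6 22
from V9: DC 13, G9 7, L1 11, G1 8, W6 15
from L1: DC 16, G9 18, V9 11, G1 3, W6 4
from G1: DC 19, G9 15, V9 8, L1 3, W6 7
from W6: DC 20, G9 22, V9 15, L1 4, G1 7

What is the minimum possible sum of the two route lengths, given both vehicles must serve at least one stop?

Minimum combined distance: 60 m.

Try each way of splitting the stops between the two vehicles (each non-empty) and, for each split, find the best tour for each vehicle:
  {G9} + {V9, L1, G1, W6}: 12 + 48 = 60
  {V9} + {G9, L1, G1, W6}: 26 + 48 = 74
  {G9, V9} + {L1, G1, W6}: 26 + 46 = 72
  {L1} + {G9, V9, G1, W6}: 32 + 48 = 80
  {G9, L1} + {V9, G1, W6}: 40 + 48 = 88
  {V9, L1} + {G9, G1, W6}: 40 + 48 = 88
  … (15 splits in total)
Best: vehicle 1 DC → G9 → DC = 12; vehicle 2 DC → V9 → G1 → L1 → W6 → DC = 48; combined 60.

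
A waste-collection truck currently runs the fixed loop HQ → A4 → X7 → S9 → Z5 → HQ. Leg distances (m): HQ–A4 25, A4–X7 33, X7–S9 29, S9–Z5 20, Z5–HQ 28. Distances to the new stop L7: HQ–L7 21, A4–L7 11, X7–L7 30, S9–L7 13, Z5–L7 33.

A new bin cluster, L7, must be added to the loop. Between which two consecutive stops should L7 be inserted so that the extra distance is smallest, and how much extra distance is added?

Adding 7 m by placing L7 on the HQ–A4 leg.

Insertion cost between consecutive stops i–j is d(i,L7) + d(L7,j) − d(i,j):
  between HQ and A4: 21 + 11 − 25 = 7
  between A4 and X7: 11 + 30 − 33 = 8
  between X7 and S9: 30 + 13 − 29 = 14
  between S9 and Z5: 13 + 33 − 20 = 26
  between Z5 and HQ: 33 + 21 − 28 = 26
Cheapest insertion is between HQ and A4, adding 7.
New total = 135 + 7 = 142.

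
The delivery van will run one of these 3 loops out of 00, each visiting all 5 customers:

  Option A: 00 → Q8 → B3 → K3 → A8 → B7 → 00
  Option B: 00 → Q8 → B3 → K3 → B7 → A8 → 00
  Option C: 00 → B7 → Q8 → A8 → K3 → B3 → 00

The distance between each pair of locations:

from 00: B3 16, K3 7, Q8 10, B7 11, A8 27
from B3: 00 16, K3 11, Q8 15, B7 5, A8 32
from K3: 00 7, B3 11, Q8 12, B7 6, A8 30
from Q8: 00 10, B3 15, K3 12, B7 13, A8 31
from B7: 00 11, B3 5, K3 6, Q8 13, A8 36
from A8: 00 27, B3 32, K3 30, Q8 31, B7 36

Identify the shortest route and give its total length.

Shortest is Option B, total 105.

Option A: 10 + 15 + 11 + 30 + 36 + 11 = 113
Option B: 10 + 15 + 11 + 6 + 36 + 27 = 105
Option C: 11 + 13 + 31 + 30 + 11 + 16 = 112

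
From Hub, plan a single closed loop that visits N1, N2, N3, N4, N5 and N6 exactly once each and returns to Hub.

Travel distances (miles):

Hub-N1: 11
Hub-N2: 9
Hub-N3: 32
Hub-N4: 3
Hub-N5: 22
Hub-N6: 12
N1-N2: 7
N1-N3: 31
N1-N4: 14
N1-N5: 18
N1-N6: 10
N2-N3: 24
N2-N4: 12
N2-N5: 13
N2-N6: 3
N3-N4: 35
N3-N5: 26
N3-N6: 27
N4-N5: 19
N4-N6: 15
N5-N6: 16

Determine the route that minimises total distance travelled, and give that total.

There are 360 distinct closed tours to check (reversals are equivalent).
Hub→N1→N2→N3→N4→N5→N6→Hub: 11+7+24+35+19+16+12 = 124
Hub→N1→N2→N3→N4→N6→N5→Hub: 11+7+24+35+15+16+22 = 130
Hub→N1→N2→N3→N5→N4→N6→Hub: 11+7+24+26+19+15+12 = 114
Hub→N1→N2→N3→N5→N6→N4→Hub: 11+7+24+26+16+15+3 = 102
Hub→N1→N2→N3→N6→N4→N5→Hub: 11+7+24+27+15+19+22 = 125
Hub→N1→N2→N3→N6→N5→N4→Hub: 11+7+24+27+16+19+3 = 107
Hub→N1→N2→N4→N3→N5→N6→Hub: 11+7+12+35+26+16+12 = 119
Hub→N1→N2→N4→N3→N6→N5→Hub: 11+7+12+35+27+16+22 = 130
… (352 more)
Hub→N1→N2→N6→N3→N5→N4→Hub: 11+7+3+27+26+19+3 = 96  ← best
The minimum is 96.
One optimal route: Hub → N1 → N2 → N6 → N3 → N5 → N4 → Hub (or its reverse).

Shortest round trip = 96 miles.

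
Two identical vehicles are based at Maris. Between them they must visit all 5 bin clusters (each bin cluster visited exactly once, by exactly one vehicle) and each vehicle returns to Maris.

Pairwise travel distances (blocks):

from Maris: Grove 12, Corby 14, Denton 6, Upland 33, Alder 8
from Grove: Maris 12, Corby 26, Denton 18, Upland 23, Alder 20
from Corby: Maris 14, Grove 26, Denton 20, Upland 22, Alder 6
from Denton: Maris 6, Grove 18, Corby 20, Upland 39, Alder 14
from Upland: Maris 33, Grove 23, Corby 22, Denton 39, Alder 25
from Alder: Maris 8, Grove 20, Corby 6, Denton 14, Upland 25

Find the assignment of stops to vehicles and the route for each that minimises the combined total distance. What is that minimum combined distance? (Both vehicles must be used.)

Minimum combined distance: 83 blocks.

Check every non-empty split of the stops between the two vehicles; for each half take its own optimal tour:
  {Grove} + {Corby, Denton, Upland, Alder}: 24 + 81 = 105
  {Corby} + {Grove, Denton, Upland, Alder}: 28 + 80 = 108
  {Grove, Corby} + {Denton, Upland, Alder}: 52 + 78 = 130
  {Denton} + {Grove, Corby, Upland, Alder}: 12 + 71 = 83
  {Grove, Denton} + {Corby, Upland, Alder}: 36 + 69 = 105
  {Corby, Denton} + {Grove, Upland, Alder}: 40 + 68 = 108
  … (15 splits in total)
Best: vehicle 1 Maris → Denton → Maris = 12; vehicle 2 Maris → Grove → Upland → Corby → Alder → Maris = 71; combined 83.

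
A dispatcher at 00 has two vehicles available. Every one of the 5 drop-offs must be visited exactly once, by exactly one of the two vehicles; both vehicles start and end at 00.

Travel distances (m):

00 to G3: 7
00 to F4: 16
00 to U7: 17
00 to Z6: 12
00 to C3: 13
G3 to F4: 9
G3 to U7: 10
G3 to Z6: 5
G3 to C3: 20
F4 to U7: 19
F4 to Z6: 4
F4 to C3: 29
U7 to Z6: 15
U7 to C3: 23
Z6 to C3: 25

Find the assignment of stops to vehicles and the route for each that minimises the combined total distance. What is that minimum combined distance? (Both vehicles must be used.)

Minimum combined distance: 78 m.

There are 2^4 − 1 = 15 ways to divide the 5 stops into two non-empty groups. For each, the best each vehicle can do is its own shortest tour through its group:
  {G3} + {F4, U7, Z6, C3}: 14 + 71 = 85
  {F4} + {G3, U7, Z6, C3}: 32 + 63 = 95
  {G3, F4} + {U7, Z6, C3}: 32 + 63 = 95
  {U7} + {G3, F4, Z6, C3}: 34 + 58 = 92
  {G3, U7} + {F4, Z6, C3}: 34 + 58 = 92
  {F4, U7} + {G3, Z6, C3}: 52 + 50 = 102
  … (15 splits in total)
  {G3, F4, U7, Z6} + {C3}: 52 + 26 = 78  ← best
Best: vehicle 1 00 → G3 → F4 → Z6 → U7 → 00 = 52; vehicle 2 00 → C3 → 00 = 26; combined 78.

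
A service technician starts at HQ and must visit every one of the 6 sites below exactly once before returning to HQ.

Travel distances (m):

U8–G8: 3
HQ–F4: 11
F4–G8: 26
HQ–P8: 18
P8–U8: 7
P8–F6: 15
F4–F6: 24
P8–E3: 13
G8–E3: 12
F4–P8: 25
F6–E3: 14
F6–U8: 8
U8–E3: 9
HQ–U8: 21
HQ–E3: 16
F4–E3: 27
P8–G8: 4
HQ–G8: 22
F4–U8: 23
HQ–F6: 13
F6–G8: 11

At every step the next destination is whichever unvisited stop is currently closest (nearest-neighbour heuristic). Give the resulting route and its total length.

At HQ the remaining stops are F4 11, F6 13, E3 16, P8 18, U8 21, G8 22; go to F4.
At F4 the remaining stops are U8 23, F6 24, P8 25, G8 26, E3 27; go to U8.
At U8 the remaining stops are G8 3, P8 7, F6 8, E3 9; go to G8.
At G8 the remaining stops are P8 4, F6 11, E3 12; go to P8.
At P8 the remaining stops are E3 13, F6 15; go to E3.
At E3 the remaining stops are F6 14; go to F6.
Return F6→HQ: 13.
Total = 11 + 23 + 3 + 4 + 13 + 14 + 13 = 81.

81 m along HQ → F4 → U8 → G8 → P8 → E3 → F6 → HQ.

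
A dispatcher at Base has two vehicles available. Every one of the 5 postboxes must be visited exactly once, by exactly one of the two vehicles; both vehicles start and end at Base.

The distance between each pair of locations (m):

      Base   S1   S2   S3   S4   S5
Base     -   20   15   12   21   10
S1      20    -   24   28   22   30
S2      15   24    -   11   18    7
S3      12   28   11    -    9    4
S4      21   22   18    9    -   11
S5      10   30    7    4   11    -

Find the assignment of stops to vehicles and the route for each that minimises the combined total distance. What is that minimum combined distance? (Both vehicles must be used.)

94 m — the smallest possible combined total.

There are 2^4 − 1 = 15 ways to divide the 5 stops into two non-empty groups. For each, the best each vehicle can do is its own shortest tour through its group:
  {S1} + {S2, S3, S4, S5}: 40 + 54 = 94
  {S2} + {S1, S3, S4, S5}: 30 + 65 = 95
  {S1, S2} + {S3, S4, S5}: 59 + 42 = 101
  {S3} + {S1, S2, S4, S5}: 24 + 75 = 99
  {S1, S3} + {S2, S4, S5}: 60 + 54 = 114
  {S2, S3} + {S1, S4, S5}: 38 + 63 = 101
  … (15 splits in total)
Best: vehicle 1 Base → S1 → Base = 40; vehicle 2 Base → S2 → S5 → S4 → S3 → Base = 54; combined 94.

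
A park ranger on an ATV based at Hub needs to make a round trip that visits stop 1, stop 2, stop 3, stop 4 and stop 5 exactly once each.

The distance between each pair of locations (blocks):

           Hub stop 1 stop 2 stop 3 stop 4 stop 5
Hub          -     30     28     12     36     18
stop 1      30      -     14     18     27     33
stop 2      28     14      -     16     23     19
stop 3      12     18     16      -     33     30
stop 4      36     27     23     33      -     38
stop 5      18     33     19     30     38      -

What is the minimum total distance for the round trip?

Shortest round trip = 117 blocks.

Hub → stop 1 → stop 2 → stop 3 → stop 4 → stop 5 → Hub: 30+14+16+33+38+18 = 149
Hub → stop 1 → stop 2 → stop 3 → stop 5 → stop 4 → Hub: 30+14+16+30+38+36 = 164
Hub → stop 1 → stop 2 → stop 4 → stop 3 → stop 5 → Hub: 30+14+23+33+30+18 = 148
Hub → stop 1 → stop 2 → stop 4 → stop 5 → stop 3 → Hub: 30+14+23+38+30+12 = 147
Hub → stop 1 → stop 2 → stop 5 → stop 3 → stop 4 → Hub: 30+14+19+30+33+36 = 162
Hub → stop 1 → stop 2 → stop 5 → stop 4 → stop 3 → Hub: 30+14+19+38+33+12 = 146
Hub → stop 1 → stop 3 → stop 2 → stop 4 → stop 5 → Hub: 30+18+16+23+38+18 = 143
Hub → stop 1 → stop 3 → stop 2 → stop 5 → stop 4 → Hub: 30+18+16+19+38+36 = 157
Hub → stop 1 → stop 3 → stop 4 → stop 2 → stop 5 → Hub: 30+18+33+23+19+18 = 141
Hub → stop 1 → stop 3 → stop 4 → stop 5 → stop 2 → Hub: 30+18+33+38+19+28 = 166
Hub → stop 1 → stop 3 → stop 5 → stop 2 → stop 4 → Hub: 30+18+30+19+23+36 = 156
Hub → stop 1 → stop 3 → stop 5 → stop 4 → stop 2 → Hub: 30+18+30+38+23+28 = 167
Hub → stop 1 → stop 4 → stop 2 → stop 3 → stop 5 → Hub: 30+27+23+16+30+18 = 144
Hub → stop 1 → stop 4 → stop 2 → stop 5 → stop 3 → Hub: 30+27+23+19+30+12 = 141
… (46 more)
Hub → stop 3 → stop 1 → stop 4 → stop 2 → stop 5 → Hub: 12+18+27+23+19+18 = 117  ← best
The minimum is 117.
One optimal route: Hub → stop 3 → stop 1 → stop 4 → stop 2 → stop 5 → Hub (or its reverse).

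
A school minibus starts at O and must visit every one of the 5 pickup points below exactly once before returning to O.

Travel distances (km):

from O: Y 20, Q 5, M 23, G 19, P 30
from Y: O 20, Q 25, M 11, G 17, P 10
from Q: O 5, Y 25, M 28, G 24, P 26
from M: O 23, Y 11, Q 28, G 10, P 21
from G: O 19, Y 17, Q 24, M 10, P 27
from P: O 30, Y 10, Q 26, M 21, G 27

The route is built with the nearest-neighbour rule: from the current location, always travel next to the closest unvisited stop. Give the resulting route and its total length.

90 km along O → Q → G → M → Y → P → O.

At O the remaining stops are Q 5, G 19, Y 20, M 23, P 30; go to Q.
At Q the remaining stops are G 24, Y 25, P 26, M 28; go to G.
At G the remaining stops are M 10, Y 17, P 27; go to M.
At M the remaining stops are Y 11, P 21; go to Y.
At Y the remaining stops are P 10; go to P.
Return P→O: 30.
Total = 5 + 24 + 10 + 11 + 10 + 30 = 90.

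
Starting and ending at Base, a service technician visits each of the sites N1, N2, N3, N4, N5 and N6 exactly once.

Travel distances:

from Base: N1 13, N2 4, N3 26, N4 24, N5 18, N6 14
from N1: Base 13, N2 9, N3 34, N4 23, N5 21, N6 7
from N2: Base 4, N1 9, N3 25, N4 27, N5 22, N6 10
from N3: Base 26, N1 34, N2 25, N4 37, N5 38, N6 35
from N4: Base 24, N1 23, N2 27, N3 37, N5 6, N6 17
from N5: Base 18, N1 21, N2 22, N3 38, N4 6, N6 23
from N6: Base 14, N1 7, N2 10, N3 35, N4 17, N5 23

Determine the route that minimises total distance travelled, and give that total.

Shortest round trip = 107.

With 6 stops there are 6!/2 = 360 distinct round trips (a route and its reverse cost the same).
Base→N1→N2→N3→N4→N5→N6→Base: 13+9+25+37+6+23+14 = 127
Base→N1→N2→N3→N4→N6→N5→Base: 13+9+25+37+17+23+18 = 142
Base→N1→N2→N3→N5→N4→N6→Base: 13+9+25+38+6+17+14 = 122
Base→N1→N2→N3→N5→N6→N4→Base: 13+9+25+38+23+17+24 = 149
Base→N1→N2→N3→N6→N4→N5→Base: 13+9+25+35+17+6+18 = 123
Base→N1→N2→N3→N6→N5→N4→Base: 13+9+25+35+23+6+24 = 135
Base→N1→N2→N4→N3→N5→N6→Base: 13+9+27+37+38+23+14 = 161
Base→N1→N2→N4→N3→N6→N5→Base: 13+9+27+37+35+23+18 = 162
… (352 more)
Base→N2→N1→N6→N4→N5→N3→Base: 4+9+7+17+6+38+26 = 107  ← best
The minimum is 107.
One optimal route: Base → N2 → N1 → N6 → N4 → N5 → N3 → Base (or its reverse).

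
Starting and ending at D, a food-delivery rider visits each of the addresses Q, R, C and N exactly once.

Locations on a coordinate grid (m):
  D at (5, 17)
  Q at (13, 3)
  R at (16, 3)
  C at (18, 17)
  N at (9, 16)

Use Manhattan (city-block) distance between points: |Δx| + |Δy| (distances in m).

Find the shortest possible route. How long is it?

With 4 stops there are 4!/2 = 12 distinct round trips (a route and its reverse cost the same).
D → Q → R → C → N → D: 22+3+16+10+5 = 56
D → Q → R → N → C → D: 22+3+20+10+13 = 68
D → Q → C → R → N → D: 22+19+16+20+5 = 82
D → Q → C → N → R → D: 22+19+10+20+25 = 96
D → Q → N → R → C → D: 22+17+20+16+13 = 88
D → Q → N → C → R → D: 22+17+10+16+25 = 90
D → R → Q → C → N → D: 25+3+19+10+5 = 62
D → R → Q → N → C → D: 25+3+17+10+13 = 68
D → R → C → Q → N → D: 25+16+19+17+5 = 82
D → R → N → Q → C → D: 25+20+17+19+13 = 94
D → C → Q → R → N → D: 13+19+3+20+5 = 60
D → C → R → Q → N → D: 13+16+3+17+5 = 54
The minimum is 54.
One optimal route: D → C → R → Q → N → D (or its reverse).

Minimum total distance: 54 m.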